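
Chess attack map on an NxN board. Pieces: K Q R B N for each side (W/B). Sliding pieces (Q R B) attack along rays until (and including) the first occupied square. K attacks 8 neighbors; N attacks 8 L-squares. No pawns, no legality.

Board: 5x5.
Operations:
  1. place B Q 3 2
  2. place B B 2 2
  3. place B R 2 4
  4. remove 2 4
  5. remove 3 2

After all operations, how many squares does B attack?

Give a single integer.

Answer: 8

Derivation:
Op 1: place BQ@(3,2)
Op 2: place BB@(2,2)
Op 3: place BR@(2,4)
Op 4: remove (2,4)
Op 5: remove (3,2)
Per-piece attacks for B:
  BB@(2,2): attacks (3,3) (4,4) (3,1) (4,0) (1,3) (0,4) (1,1) (0,0)
Union (8 distinct): (0,0) (0,4) (1,1) (1,3) (3,1) (3,3) (4,0) (4,4)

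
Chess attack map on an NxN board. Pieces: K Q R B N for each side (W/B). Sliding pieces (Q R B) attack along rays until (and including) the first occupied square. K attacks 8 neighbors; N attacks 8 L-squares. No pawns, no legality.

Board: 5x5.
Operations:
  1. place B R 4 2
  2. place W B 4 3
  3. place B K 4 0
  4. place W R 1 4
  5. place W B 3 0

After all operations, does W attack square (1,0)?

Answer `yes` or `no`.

Answer: yes

Derivation:
Op 1: place BR@(4,2)
Op 2: place WB@(4,3)
Op 3: place BK@(4,0)
Op 4: place WR@(1,4)
Op 5: place WB@(3,0)
Per-piece attacks for W:
  WR@(1,4): attacks (1,3) (1,2) (1,1) (1,0) (2,4) (3,4) (4,4) (0,4)
  WB@(3,0): attacks (4,1) (2,1) (1,2) (0,3)
  WB@(4,3): attacks (3,4) (3,2) (2,1) (1,0)
W attacks (1,0): yes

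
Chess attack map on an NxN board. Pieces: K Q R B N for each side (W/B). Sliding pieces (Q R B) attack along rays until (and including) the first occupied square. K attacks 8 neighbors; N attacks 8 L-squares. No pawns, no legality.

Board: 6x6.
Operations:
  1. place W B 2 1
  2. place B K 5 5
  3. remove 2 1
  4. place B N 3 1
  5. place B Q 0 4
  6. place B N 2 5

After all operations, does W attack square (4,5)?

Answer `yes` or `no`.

Op 1: place WB@(2,1)
Op 2: place BK@(5,5)
Op 3: remove (2,1)
Op 4: place BN@(3,1)
Op 5: place BQ@(0,4)
Op 6: place BN@(2,5)
Per-piece attacks for W:
W attacks (4,5): no

Answer: no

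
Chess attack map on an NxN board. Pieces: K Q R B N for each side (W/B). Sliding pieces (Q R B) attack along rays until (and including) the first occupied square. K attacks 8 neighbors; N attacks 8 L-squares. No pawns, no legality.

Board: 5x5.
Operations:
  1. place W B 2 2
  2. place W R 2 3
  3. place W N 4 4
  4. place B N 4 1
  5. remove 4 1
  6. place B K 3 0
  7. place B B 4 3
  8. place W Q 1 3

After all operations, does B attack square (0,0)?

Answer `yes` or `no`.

Op 1: place WB@(2,2)
Op 2: place WR@(2,3)
Op 3: place WN@(4,4)
Op 4: place BN@(4,1)
Op 5: remove (4,1)
Op 6: place BK@(3,0)
Op 7: place BB@(4,3)
Op 8: place WQ@(1,3)
Per-piece attacks for B:
  BK@(3,0): attacks (3,1) (4,0) (2,0) (4,1) (2,1)
  BB@(4,3): attacks (3,4) (3,2) (2,1) (1,0)
B attacks (0,0): no

Answer: no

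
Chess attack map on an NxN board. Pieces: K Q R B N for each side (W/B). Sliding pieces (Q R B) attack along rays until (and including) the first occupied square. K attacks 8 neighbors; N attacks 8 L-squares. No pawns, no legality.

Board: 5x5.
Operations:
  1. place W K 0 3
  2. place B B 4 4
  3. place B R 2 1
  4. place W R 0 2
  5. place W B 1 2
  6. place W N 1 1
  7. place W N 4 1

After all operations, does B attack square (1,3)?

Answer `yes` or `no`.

Op 1: place WK@(0,3)
Op 2: place BB@(4,4)
Op 3: place BR@(2,1)
Op 4: place WR@(0,2)
Op 5: place WB@(1,2)
Op 6: place WN@(1,1)
Op 7: place WN@(4,1)
Per-piece attacks for B:
  BR@(2,1): attacks (2,2) (2,3) (2,4) (2,0) (3,1) (4,1) (1,1) [ray(1,0) blocked at (4,1); ray(-1,0) blocked at (1,1)]
  BB@(4,4): attacks (3,3) (2,2) (1,1) [ray(-1,-1) blocked at (1,1)]
B attacks (1,3): no

Answer: no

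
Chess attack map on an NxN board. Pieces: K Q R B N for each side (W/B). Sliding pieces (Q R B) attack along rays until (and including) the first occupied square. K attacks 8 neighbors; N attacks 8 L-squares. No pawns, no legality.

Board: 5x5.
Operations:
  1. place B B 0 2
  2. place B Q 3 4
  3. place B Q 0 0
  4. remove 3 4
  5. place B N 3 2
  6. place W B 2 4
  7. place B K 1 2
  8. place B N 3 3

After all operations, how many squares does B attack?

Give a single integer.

Answer: 18

Derivation:
Op 1: place BB@(0,2)
Op 2: place BQ@(3,4)
Op 3: place BQ@(0,0)
Op 4: remove (3,4)
Op 5: place BN@(3,2)
Op 6: place WB@(2,4)
Op 7: place BK@(1,2)
Op 8: place BN@(3,3)
Per-piece attacks for B:
  BQ@(0,0): attacks (0,1) (0,2) (1,0) (2,0) (3,0) (4,0) (1,1) (2,2) (3,3) [ray(0,1) blocked at (0,2); ray(1,1) blocked at (3,3)]
  BB@(0,2): attacks (1,3) (2,4) (1,1) (2,0) [ray(1,1) blocked at (2,4)]
  BK@(1,2): attacks (1,3) (1,1) (2,2) (0,2) (2,3) (2,1) (0,3) (0,1)
  BN@(3,2): attacks (4,4) (2,4) (1,3) (4,0) (2,0) (1,1)
  BN@(3,3): attacks (1,4) (4,1) (2,1) (1,2)
Union (18 distinct): (0,1) (0,2) (0,3) (1,0) (1,1) (1,2) (1,3) (1,4) (2,0) (2,1) (2,2) (2,3) (2,4) (3,0) (3,3) (4,0) (4,1) (4,4)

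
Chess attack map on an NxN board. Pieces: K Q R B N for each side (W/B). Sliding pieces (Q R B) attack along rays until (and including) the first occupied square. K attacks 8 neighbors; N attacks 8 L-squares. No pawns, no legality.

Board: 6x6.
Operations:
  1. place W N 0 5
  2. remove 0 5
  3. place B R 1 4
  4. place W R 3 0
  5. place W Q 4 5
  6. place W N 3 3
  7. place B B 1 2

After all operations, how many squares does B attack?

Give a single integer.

Answer: 14

Derivation:
Op 1: place WN@(0,5)
Op 2: remove (0,5)
Op 3: place BR@(1,4)
Op 4: place WR@(3,0)
Op 5: place WQ@(4,5)
Op 6: place WN@(3,3)
Op 7: place BB@(1,2)
Per-piece attacks for B:
  BB@(1,2): attacks (2,3) (3,4) (4,5) (2,1) (3,0) (0,3) (0,1) [ray(1,1) blocked at (4,5); ray(1,-1) blocked at (3,0)]
  BR@(1,4): attacks (1,5) (1,3) (1,2) (2,4) (3,4) (4,4) (5,4) (0,4) [ray(0,-1) blocked at (1,2)]
Union (14 distinct): (0,1) (0,3) (0,4) (1,2) (1,3) (1,5) (2,1) (2,3) (2,4) (3,0) (3,4) (4,4) (4,5) (5,4)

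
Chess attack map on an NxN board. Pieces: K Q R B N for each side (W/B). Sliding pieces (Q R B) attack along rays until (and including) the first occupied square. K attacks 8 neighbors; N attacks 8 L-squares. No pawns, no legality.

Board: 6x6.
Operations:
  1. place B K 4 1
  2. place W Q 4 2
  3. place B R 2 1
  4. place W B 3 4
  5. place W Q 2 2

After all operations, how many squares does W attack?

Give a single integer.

Op 1: place BK@(4,1)
Op 2: place WQ@(4,2)
Op 3: place BR@(2,1)
Op 4: place WB@(3,4)
Op 5: place WQ@(2,2)
Per-piece attacks for W:
  WQ@(2,2): attacks (2,3) (2,4) (2,5) (2,1) (3,2) (4,2) (1,2) (0,2) (3,3) (4,4) (5,5) (3,1) (4,0) (1,3) (0,4) (1,1) (0,0) [ray(0,-1) blocked at (2,1); ray(1,0) blocked at (4,2)]
  WB@(3,4): attacks (4,5) (4,3) (5,2) (2,5) (2,3) (1,2) (0,1)
  WQ@(4,2): attacks (4,3) (4,4) (4,5) (4,1) (5,2) (3,2) (2,2) (5,3) (5,1) (3,3) (2,4) (1,5) (3,1) (2,0) [ray(0,-1) blocked at (4,1); ray(-1,0) blocked at (2,2)]
Union (27 distinct): (0,0) (0,1) (0,2) (0,4) (1,1) (1,2) (1,3) (1,5) (2,0) (2,1) (2,2) (2,3) (2,4) (2,5) (3,1) (3,2) (3,3) (4,0) (4,1) (4,2) (4,3) (4,4) (4,5) (5,1) (5,2) (5,3) (5,5)

Answer: 27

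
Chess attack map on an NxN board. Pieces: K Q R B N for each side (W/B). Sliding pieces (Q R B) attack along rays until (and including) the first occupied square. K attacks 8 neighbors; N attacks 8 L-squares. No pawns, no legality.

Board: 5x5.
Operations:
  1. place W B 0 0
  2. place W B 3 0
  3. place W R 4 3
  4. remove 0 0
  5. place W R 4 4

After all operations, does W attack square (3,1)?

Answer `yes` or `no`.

Answer: no

Derivation:
Op 1: place WB@(0,0)
Op 2: place WB@(3,0)
Op 3: place WR@(4,3)
Op 4: remove (0,0)
Op 5: place WR@(4,4)
Per-piece attacks for W:
  WB@(3,0): attacks (4,1) (2,1) (1,2) (0,3)
  WR@(4,3): attacks (4,4) (4,2) (4,1) (4,0) (3,3) (2,3) (1,3) (0,3) [ray(0,1) blocked at (4,4)]
  WR@(4,4): attacks (4,3) (3,4) (2,4) (1,4) (0,4) [ray(0,-1) blocked at (4,3)]
W attacks (3,1): no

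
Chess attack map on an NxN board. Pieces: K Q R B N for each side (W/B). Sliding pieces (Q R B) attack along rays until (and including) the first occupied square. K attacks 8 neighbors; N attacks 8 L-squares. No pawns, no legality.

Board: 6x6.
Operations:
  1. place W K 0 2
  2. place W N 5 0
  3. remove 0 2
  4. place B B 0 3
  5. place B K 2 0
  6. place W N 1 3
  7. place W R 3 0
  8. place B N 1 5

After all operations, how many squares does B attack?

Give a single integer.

Answer: 11

Derivation:
Op 1: place WK@(0,2)
Op 2: place WN@(5,0)
Op 3: remove (0,2)
Op 4: place BB@(0,3)
Op 5: place BK@(2,0)
Op 6: place WN@(1,3)
Op 7: place WR@(3,0)
Op 8: place BN@(1,5)
Per-piece attacks for B:
  BB@(0,3): attacks (1,4) (2,5) (1,2) (2,1) (3,0) [ray(1,-1) blocked at (3,0)]
  BN@(1,5): attacks (2,3) (3,4) (0,3)
  BK@(2,0): attacks (2,1) (3,0) (1,0) (3,1) (1,1)
Union (11 distinct): (0,3) (1,0) (1,1) (1,2) (1,4) (2,1) (2,3) (2,5) (3,0) (3,1) (3,4)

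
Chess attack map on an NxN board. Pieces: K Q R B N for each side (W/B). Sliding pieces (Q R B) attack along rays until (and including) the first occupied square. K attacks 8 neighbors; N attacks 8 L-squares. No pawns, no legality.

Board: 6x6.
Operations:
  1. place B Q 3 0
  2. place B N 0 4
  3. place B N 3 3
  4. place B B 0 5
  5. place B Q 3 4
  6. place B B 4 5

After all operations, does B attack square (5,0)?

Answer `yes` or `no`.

Answer: yes

Derivation:
Op 1: place BQ@(3,0)
Op 2: place BN@(0,4)
Op 3: place BN@(3,3)
Op 4: place BB@(0,5)
Op 5: place BQ@(3,4)
Op 6: place BB@(4,5)
Per-piece attacks for B:
  BN@(0,4): attacks (2,5) (1,2) (2,3)
  BB@(0,5): attacks (1,4) (2,3) (3,2) (4,1) (5,0)
  BQ@(3,0): attacks (3,1) (3,2) (3,3) (4,0) (5,0) (2,0) (1,0) (0,0) (4,1) (5,2) (2,1) (1,2) (0,3) [ray(0,1) blocked at (3,3)]
  BN@(3,3): attacks (4,5) (5,4) (2,5) (1,4) (4,1) (5,2) (2,1) (1,2)
  BQ@(3,4): attacks (3,5) (3,3) (4,4) (5,4) (2,4) (1,4) (0,4) (4,5) (4,3) (5,2) (2,5) (2,3) (1,2) (0,1) [ray(0,-1) blocked at (3,3); ray(-1,0) blocked at (0,4); ray(1,1) blocked at (4,5)]
  BB@(4,5): attacks (5,4) (3,4) [ray(-1,-1) blocked at (3,4)]
B attacks (5,0): yes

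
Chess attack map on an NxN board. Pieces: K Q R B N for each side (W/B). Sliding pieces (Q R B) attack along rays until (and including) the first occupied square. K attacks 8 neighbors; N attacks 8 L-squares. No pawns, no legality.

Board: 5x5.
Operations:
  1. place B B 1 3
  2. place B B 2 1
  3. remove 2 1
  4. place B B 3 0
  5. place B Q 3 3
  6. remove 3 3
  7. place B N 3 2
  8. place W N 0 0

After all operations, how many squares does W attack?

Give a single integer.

Op 1: place BB@(1,3)
Op 2: place BB@(2,1)
Op 3: remove (2,1)
Op 4: place BB@(3,0)
Op 5: place BQ@(3,3)
Op 6: remove (3,3)
Op 7: place BN@(3,2)
Op 8: place WN@(0,0)
Per-piece attacks for W:
  WN@(0,0): attacks (1,2) (2,1)
Union (2 distinct): (1,2) (2,1)

Answer: 2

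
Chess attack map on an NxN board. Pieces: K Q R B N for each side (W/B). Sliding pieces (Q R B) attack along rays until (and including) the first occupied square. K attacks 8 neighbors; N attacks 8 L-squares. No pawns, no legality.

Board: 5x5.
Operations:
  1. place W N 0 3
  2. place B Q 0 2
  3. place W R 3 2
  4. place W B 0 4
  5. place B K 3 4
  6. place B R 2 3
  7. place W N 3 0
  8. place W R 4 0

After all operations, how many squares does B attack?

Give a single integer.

Op 1: place WN@(0,3)
Op 2: place BQ@(0,2)
Op 3: place WR@(3,2)
Op 4: place WB@(0,4)
Op 5: place BK@(3,4)
Op 6: place BR@(2,3)
Op 7: place WN@(3,0)
Op 8: place WR@(4,0)
Per-piece attacks for B:
  BQ@(0,2): attacks (0,3) (0,1) (0,0) (1,2) (2,2) (3,2) (1,3) (2,4) (1,1) (2,0) [ray(0,1) blocked at (0,3); ray(1,0) blocked at (3,2)]
  BR@(2,3): attacks (2,4) (2,2) (2,1) (2,0) (3,3) (4,3) (1,3) (0,3) [ray(-1,0) blocked at (0,3)]
  BK@(3,4): attacks (3,3) (4,4) (2,4) (4,3) (2,3)
Union (15 distinct): (0,0) (0,1) (0,3) (1,1) (1,2) (1,3) (2,0) (2,1) (2,2) (2,3) (2,4) (3,2) (3,3) (4,3) (4,4)

Answer: 15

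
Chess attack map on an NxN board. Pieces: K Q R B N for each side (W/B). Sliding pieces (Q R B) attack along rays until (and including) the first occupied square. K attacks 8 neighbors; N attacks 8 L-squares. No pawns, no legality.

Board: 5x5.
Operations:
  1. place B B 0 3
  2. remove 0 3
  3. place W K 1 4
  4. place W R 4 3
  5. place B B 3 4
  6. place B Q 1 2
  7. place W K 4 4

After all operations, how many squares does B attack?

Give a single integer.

Answer: 16

Derivation:
Op 1: place BB@(0,3)
Op 2: remove (0,3)
Op 3: place WK@(1,4)
Op 4: place WR@(4,3)
Op 5: place BB@(3,4)
Op 6: place BQ@(1,2)
Op 7: place WK@(4,4)
Per-piece attacks for B:
  BQ@(1,2): attacks (1,3) (1,4) (1,1) (1,0) (2,2) (3,2) (4,2) (0,2) (2,3) (3,4) (2,1) (3,0) (0,3) (0,1) [ray(0,1) blocked at (1,4); ray(1,1) blocked at (3,4)]
  BB@(3,4): attacks (4,3) (2,3) (1,2) [ray(1,-1) blocked at (4,3); ray(-1,-1) blocked at (1,2)]
Union (16 distinct): (0,1) (0,2) (0,3) (1,0) (1,1) (1,2) (1,3) (1,4) (2,1) (2,2) (2,3) (3,0) (3,2) (3,4) (4,2) (4,3)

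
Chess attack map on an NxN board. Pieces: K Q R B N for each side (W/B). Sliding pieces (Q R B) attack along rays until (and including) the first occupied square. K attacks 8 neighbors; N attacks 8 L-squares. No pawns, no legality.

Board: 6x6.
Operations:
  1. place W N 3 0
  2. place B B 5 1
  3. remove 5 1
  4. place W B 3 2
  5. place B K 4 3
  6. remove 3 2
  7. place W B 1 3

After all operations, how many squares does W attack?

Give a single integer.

Op 1: place WN@(3,0)
Op 2: place BB@(5,1)
Op 3: remove (5,1)
Op 4: place WB@(3,2)
Op 5: place BK@(4,3)
Op 6: remove (3,2)
Op 7: place WB@(1,3)
Per-piece attacks for W:
  WB@(1,3): attacks (2,4) (3,5) (2,2) (3,1) (4,0) (0,4) (0,2)
  WN@(3,0): attacks (4,2) (5,1) (2,2) (1,1)
Union (10 distinct): (0,2) (0,4) (1,1) (2,2) (2,4) (3,1) (3,5) (4,0) (4,2) (5,1)

Answer: 10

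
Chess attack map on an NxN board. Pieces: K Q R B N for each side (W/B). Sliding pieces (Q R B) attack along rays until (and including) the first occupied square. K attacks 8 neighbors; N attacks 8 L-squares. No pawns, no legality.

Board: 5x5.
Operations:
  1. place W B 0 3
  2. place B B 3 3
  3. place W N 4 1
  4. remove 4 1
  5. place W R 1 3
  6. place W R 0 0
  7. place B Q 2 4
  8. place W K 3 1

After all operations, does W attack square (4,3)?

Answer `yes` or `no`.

Op 1: place WB@(0,3)
Op 2: place BB@(3,3)
Op 3: place WN@(4,1)
Op 4: remove (4,1)
Op 5: place WR@(1,3)
Op 6: place WR@(0,0)
Op 7: place BQ@(2,4)
Op 8: place WK@(3,1)
Per-piece attacks for W:
  WR@(0,0): attacks (0,1) (0,2) (0,3) (1,0) (2,0) (3,0) (4,0) [ray(0,1) blocked at (0,3)]
  WB@(0,3): attacks (1,4) (1,2) (2,1) (3,0)
  WR@(1,3): attacks (1,4) (1,2) (1,1) (1,0) (2,3) (3,3) (0,3) [ray(1,0) blocked at (3,3); ray(-1,0) blocked at (0,3)]
  WK@(3,1): attacks (3,2) (3,0) (4,1) (2,1) (4,2) (4,0) (2,2) (2,0)
W attacks (4,3): no

Answer: no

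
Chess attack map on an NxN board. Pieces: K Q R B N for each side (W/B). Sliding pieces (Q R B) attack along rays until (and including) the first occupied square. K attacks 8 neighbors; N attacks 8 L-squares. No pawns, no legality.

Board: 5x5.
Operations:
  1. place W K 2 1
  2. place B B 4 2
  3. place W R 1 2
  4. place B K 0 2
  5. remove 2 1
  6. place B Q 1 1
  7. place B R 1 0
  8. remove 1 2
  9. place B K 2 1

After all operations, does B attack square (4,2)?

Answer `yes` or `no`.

Answer: no

Derivation:
Op 1: place WK@(2,1)
Op 2: place BB@(4,2)
Op 3: place WR@(1,2)
Op 4: place BK@(0,2)
Op 5: remove (2,1)
Op 6: place BQ@(1,1)
Op 7: place BR@(1,0)
Op 8: remove (1,2)
Op 9: place BK@(2,1)
Per-piece attacks for B:
  BK@(0,2): attacks (0,3) (0,1) (1,2) (1,3) (1,1)
  BR@(1,0): attacks (1,1) (2,0) (3,0) (4,0) (0,0) [ray(0,1) blocked at (1,1)]
  BQ@(1,1): attacks (1,2) (1,3) (1,4) (1,0) (2,1) (0,1) (2,2) (3,3) (4,4) (2,0) (0,2) (0,0) [ray(0,-1) blocked at (1,0); ray(1,0) blocked at (2,1); ray(-1,1) blocked at (0,2)]
  BK@(2,1): attacks (2,2) (2,0) (3,1) (1,1) (3,2) (3,0) (1,2) (1,0)
  BB@(4,2): attacks (3,3) (2,4) (3,1) (2,0)
B attacks (4,2): no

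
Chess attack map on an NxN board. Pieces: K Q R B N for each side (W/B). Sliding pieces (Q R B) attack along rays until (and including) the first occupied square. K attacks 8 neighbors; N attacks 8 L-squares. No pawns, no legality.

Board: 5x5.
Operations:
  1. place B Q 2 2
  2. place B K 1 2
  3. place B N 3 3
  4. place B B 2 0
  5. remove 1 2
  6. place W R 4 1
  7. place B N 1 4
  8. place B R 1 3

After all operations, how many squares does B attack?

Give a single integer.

Op 1: place BQ@(2,2)
Op 2: place BK@(1,2)
Op 3: place BN@(3,3)
Op 4: place BB@(2,0)
Op 5: remove (1,2)
Op 6: place WR@(4,1)
Op 7: place BN@(1,4)
Op 8: place BR@(1,3)
Per-piece attacks for B:
  BR@(1,3): attacks (1,4) (1,2) (1,1) (1,0) (2,3) (3,3) (0,3) [ray(0,1) blocked at (1,4); ray(1,0) blocked at (3,3)]
  BN@(1,4): attacks (2,2) (3,3) (0,2)
  BB@(2,0): attacks (3,1) (4,2) (1,1) (0,2)
  BQ@(2,2): attacks (2,3) (2,4) (2,1) (2,0) (3,2) (4,2) (1,2) (0,2) (3,3) (3,1) (4,0) (1,3) (1,1) (0,0) [ray(0,-1) blocked at (2,0); ray(1,1) blocked at (3,3); ray(-1,1) blocked at (1,3)]
  BN@(3,3): attacks (1,4) (4,1) (2,1) (1,2)
Union (19 distinct): (0,0) (0,2) (0,3) (1,0) (1,1) (1,2) (1,3) (1,4) (2,0) (2,1) (2,2) (2,3) (2,4) (3,1) (3,2) (3,3) (4,0) (4,1) (4,2)

Answer: 19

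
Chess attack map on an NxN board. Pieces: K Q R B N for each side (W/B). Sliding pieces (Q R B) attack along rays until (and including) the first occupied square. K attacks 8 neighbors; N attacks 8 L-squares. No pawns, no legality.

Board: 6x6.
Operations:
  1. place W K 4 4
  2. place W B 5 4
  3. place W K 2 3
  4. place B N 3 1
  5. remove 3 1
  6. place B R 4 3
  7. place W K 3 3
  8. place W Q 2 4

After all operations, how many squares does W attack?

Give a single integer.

Answer: 21

Derivation:
Op 1: place WK@(4,4)
Op 2: place WB@(5,4)
Op 3: place WK@(2,3)
Op 4: place BN@(3,1)
Op 5: remove (3,1)
Op 6: place BR@(4,3)
Op 7: place WK@(3,3)
Op 8: place WQ@(2,4)
Per-piece attacks for W:
  WK@(2,3): attacks (2,4) (2,2) (3,3) (1,3) (3,4) (3,2) (1,4) (1,2)
  WQ@(2,4): attacks (2,5) (2,3) (3,4) (4,4) (1,4) (0,4) (3,5) (3,3) (1,5) (1,3) (0,2) [ray(0,-1) blocked at (2,3); ray(1,0) blocked at (4,4); ray(1,-1) blocked at (3,3)]
  WK@(3,3): attacks (3,4) (3,2) (4,3) (2,3) (4,4) (4,2) (2,4) (2,2)
  WK@(4,4): attacks (4,5) (4,3) (5,4) (3,4) (5,5) (5,3) (3,5) (3,3)
  WB@(5,4): attacks (4,5) (4,3) [ray(-1,-1) blocked at (4,3)]
Union (21 distinct): (0,2) (0,4) (1,2) (1,3) (1,4) (1,5) (2,2) (2,3) (2,4) (2,5) (3,2) (3,3) (3,4) (3,5) (4,2) (4,3) (4,4) (4,5) (5,3) (5,4) (5,5)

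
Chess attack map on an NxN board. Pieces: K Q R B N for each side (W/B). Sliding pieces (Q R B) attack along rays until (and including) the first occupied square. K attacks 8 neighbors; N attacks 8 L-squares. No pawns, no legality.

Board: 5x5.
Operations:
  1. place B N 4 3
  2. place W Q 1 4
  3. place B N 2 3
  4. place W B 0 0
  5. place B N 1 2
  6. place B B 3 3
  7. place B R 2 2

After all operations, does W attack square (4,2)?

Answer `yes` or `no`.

Answer: no

Derivation:
Op 1: place BN@(4,3)
Op 2: place WQ@(1,4)
Op 3: place BN@(2,3)
Op 4: place WB@(0,0)
Op 5: place BN@(1,2)
Op 6: place BB@(3,3)
Op 7: place BR@(2,2)
Per-piece attacks for W:
  WB@(0,0): attacks (1,1) (2,2) [ray(1,1) blocked at (2,2)]
  WQ@(1,4): attacks (1,3) (1,2) (2,4) (3,4) (4,4) (0,4) (2,3) (0,3) [ray(0,-1) blocked at (1,2); ray(1,-1) blocked at (2,3)]
W attacks (4,2): no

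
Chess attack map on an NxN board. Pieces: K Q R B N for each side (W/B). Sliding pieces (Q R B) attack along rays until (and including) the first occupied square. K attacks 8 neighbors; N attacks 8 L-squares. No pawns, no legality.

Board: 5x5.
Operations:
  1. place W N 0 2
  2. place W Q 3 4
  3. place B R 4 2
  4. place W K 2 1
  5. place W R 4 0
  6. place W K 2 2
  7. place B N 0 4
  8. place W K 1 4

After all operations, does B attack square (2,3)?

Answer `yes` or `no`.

Op 1: place WN@(0,2)
Op 2: place WQ@(3,4)
Op 3: place BR@(4,2)
Op 4: place WK@(2,1)
Op 5: place WR@(4,0)
Op 6: place WK@(2,2)
Op 7: place BN@(0,4)
Op 8: place WK@(1,4)
Per-piece attacks for B:
  BN@(0,4): attacks (1,2) (2,3)
  BR@(4,2): attacks (4,3) (4,4) (4,1) (4,0) (3,2) (2,2) [ray(0,-1) blocked at (4,0); ray(-1,0) blocked at (2,2)]
B attacks (2,3): yes

Answer: yes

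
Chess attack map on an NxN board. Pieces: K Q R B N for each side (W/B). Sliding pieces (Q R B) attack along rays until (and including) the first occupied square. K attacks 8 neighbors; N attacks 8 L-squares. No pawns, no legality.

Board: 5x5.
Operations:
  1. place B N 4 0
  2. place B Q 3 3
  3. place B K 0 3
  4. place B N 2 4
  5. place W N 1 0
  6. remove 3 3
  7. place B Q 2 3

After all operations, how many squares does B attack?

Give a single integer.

Op 1: place BN@(4,0)
Op 2: place BQ@(3,3)
Op 3: place BK@(0,3)
Op 4: place BN@(2,4)
Op 5: place WN@(1,0)
Op 6: remove (3,3)
Op 7: place BQ@(2,3)
Per-piece attacks for B:
  BK@(0,3): attacks (0,4) (0,2) (1,3) (1,4) (1,2)
  BQ@(2,3): attacks (2,4) (2,2) (2,1) (2,0) (3,3) (4,3) (1,3) (0,3) (3,4) (3,2) (4,1) (1,4) (1,2) (0,1) [ray(0,1) blocked at (2,4); ray(-1,0) blocked at (0,3)]
  BN@(2,4): attacks (3,2) (4,3) (1,2) (0,3)
  BN@(4,0): attacks (3,2) (2,1)
Union (16 distinct): (0,1) (0,2) (0,3) (0,4) (1,2) (1,3) (1,4) (2,0) (2,1) (2,2) (2,4) (3,2) (3,3) (3,4) (4,1) (4,3)

Answer: 16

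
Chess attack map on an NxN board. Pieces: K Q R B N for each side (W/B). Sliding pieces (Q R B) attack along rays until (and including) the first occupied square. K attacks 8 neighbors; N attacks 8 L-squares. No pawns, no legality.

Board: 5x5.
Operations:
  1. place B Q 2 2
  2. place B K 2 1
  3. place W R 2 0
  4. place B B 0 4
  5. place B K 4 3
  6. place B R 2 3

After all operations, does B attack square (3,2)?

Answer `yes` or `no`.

Op 1: place BQ@(2,2)
Op 2: place BK@(2,1)
Op 3: place WR@(2,0)
Op 4: place BB@(0,4)
Op 5: place BK@(4,3)
Op 6: place BR@(2,3)
Per-piece attacks for B:
  BB@(0,4): attacks (1,3) (2,2) [ray(1,-1) blocked at (2,2)]
  BK@(2,1): attacks (2,2) (2,0) (3,1) (1,1) (3,2) (3,0) (1,2) (1,0)
  BQ@(2,2): attacks (2,3) (2,1) (3,2) (4,2) (1,2) (0,2) (3,3) (4,4) (3,1) (4,0) (1,3) (0,4) (1,1) (0,0) [ray(0,1) blocked at (2,3); ray(0,-1) blocked at (2,1); ray(-1,1) blocked at (0,4)]
  BR@(2,3): attacks (2,4) (2,2) (3,3) (4,3) (1,3) (0,3) [ray(0,-1) blocked at (2,2); ray(1,0) blocked at (4,3)]
  BK@(4,3): attacks (4,4) (4,2) (3,3) (3,4) (3,2)
B attacks (3,2): yes

Answer: yes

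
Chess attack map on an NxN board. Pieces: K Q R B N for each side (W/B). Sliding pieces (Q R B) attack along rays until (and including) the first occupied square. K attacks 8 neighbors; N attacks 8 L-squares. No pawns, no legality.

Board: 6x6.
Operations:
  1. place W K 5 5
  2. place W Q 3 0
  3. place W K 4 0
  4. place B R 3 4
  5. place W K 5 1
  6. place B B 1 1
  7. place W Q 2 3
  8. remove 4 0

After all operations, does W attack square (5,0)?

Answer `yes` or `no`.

Op 1: place WK@(5,5)
Op 2: place WQ@(3,0)
Op 3: place WK@(4,0)
Op 4: place BR@(3,4)
Op 5: place WK@(5,1)
Op 6: place BB@(1,1)
Op 7: place WQ@(2,3)
Op 8: remove (4,0)
Per-piece attacks for W:
  WQ@(2,3): attacks (2,4) (2,5) (2,2) (2,1) (2,0) (3,3) (4,3) (5,3) (1,3) (0,3) (3,4) (3,2) (4,1) (5,0) (1,4) (0,5) (1,2) (0,1) [ray(1,1) blocked at (3,4)]
  WQ@(3,0): attacks (3,1) (3,2) (3,3) (3,4) (4,0) (5,0) (2,0) (1,0) (0,0) (4,1) (5,2) (2,1) (1,2) (0,3) [ray(0,1) blocked at (3,4)]
  WK@(5,1): attacks (5,2) (5,0) (4,1) (4,2) (4,0)
  WK@(5,5): attacks (5,4) (4,5) (4,4)
W attacks (5,0): yes

Answer: yes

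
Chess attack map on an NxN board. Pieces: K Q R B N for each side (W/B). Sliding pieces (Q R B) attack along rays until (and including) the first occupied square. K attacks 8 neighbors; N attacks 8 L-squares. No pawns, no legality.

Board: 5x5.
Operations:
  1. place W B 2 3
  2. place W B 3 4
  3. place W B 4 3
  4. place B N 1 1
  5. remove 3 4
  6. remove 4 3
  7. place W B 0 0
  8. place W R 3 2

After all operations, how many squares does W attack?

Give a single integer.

Op 1: place WB@(2,3)
Op 2: place WB@(3,4)
Op 3: place WB@(4,3)
Op 4: place BN@(1,1)
Op 5: remove (3,4)
Op 6: remove (4,3)
Op 7: place WB@(0,0)
Op 8: place WR@(3,2)
Per-piece attacks for W:
  WB@(0,0): attacks (1,1) [ray(1,1) blocked at (1,1)]
  WB@(2,3): attacks (3,4) (3,2) (1,4) (1,2) (0,1) [ray(1,-1) blocked at (3,2)]
  WR@(3,2): attacks (3,3) (3,4) (3,1) (3,0) (4,2) (2,2) (1,2) (0,2)
Union (12 distinct): (0,1) (0,2) (1,1) (1,2) (1,4) (2,2) (3,0) (3,1) (3,2) (3,3) (3,4) (4,2)

Answer: 12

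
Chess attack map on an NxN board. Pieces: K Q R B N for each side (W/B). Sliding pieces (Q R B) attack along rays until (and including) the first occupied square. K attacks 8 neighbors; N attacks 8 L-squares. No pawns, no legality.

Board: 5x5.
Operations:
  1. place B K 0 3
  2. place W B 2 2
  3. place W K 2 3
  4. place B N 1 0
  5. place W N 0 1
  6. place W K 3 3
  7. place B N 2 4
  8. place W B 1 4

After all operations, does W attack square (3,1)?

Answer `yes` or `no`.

Op 1: place BK@(0,3)
Op 2: place WB@(2,2)
Op 3: place WK@(2,3)
Op 4: place BN@(1,0)
Op 5: place WN@(0,1)
Op 6: place WK@(3,3)
Op 7: place BN@(2,4)
Op 8: place WB@(1,4)
Per-piece attacks for W:
  WN@(0,1): attacks (1,3) (2,2) (2,0)
  WB@(1,4): attacks (2,3) (0,3) [ray(1,-1) blocked at (2,3); ray(-1,-1) blocked at (0,3)]
  WB@(2,2): attacks (3,3) (3,1) (4,0) (1,3) (0,4) (1,1) (0,0) [ray(1,1) blocked at (3,3)]
  WK@(2,3): attacks (2,4) (2,2) (3,3) (1,3) (3,4) (3,2) (1,4) (1,2)
  WK@(3,3): attacks (3,4) (3,2) (4,3) (2,3) (4,4) (4,2) (2,4) (2,2)
W attacks (3,1): yes

Answer: yes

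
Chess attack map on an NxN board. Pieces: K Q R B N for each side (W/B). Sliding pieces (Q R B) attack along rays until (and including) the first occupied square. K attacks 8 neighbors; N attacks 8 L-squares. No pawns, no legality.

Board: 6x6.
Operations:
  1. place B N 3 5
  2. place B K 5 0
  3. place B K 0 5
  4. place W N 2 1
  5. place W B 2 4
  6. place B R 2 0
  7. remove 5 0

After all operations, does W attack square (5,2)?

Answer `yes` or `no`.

Op 1: place BN@(3,5)
Op 2: place BK@(5,0)
Op 3: place BK@(0,5)
Op 4: place WN@(2,1)
Op 5: place WB@(2,4)
Op 6: place BR@(2,0)
Op 7: remove (5,0)
Per-piece attacks for W:
  WN@(2,1): attacks (3,3) (4,2) (1,3) (0,2) (4,0) (0,0)
  WB@(2,4): attacks (3,5) (3,3) (4,2) (5,1) (1,5) (1,3) (0,2) [ray(1,1) blocked at (3,5)]
W attacks (5,2): no

Answer: no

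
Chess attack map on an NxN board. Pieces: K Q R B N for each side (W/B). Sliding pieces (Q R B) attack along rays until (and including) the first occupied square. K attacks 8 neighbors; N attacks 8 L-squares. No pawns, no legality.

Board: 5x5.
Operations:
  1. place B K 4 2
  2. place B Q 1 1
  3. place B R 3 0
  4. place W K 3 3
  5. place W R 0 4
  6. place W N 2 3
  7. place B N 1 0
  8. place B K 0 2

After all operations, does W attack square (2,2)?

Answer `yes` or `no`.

Op 1: place BK@(4,2)
Op 2: place BQ@(1,1)
Op 3: place BR@(3,0)
Op 4: place WK@(3,3)
Op 5: place WR@(0,4)
Op 6: place WN@(2,3)
Op 7: place BN@(1,0)
Op 8: place BK@(0,2)
Per-piece attacks for W:
  WR@(0,4): attacks (0,3) (0,2) (1,4) (2,4) (3,4) (4,4) [ray(0,-1) blocked at (0,2)]
  WN@(2,3): attacks (4,4) (0,4) (3,1) (4,2) (1,1) (0,2)
  WK@(3,3): attacks (3,4) (3,2) (4,3) (2,3) (4,4) (4,2) (2,4) (2,2)
W attacks (2,2): yes

Answer: yes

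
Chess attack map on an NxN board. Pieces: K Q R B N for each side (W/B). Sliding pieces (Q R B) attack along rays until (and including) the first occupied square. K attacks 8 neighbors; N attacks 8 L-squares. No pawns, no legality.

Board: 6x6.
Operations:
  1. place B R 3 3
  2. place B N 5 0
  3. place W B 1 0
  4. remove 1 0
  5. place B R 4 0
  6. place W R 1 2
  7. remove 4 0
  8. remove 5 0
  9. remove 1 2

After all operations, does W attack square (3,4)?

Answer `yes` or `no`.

Op 1: place BR@(3,3)
Op 2: place BN@(5,0)
Op 3: place WB@(1,0)
Op 4: remove (1,0)
Op 5: place BR@(4,0)
Op 6: place WR@(1,2)
Op 7: remove (4,0)
Op 8: remove (5,0)
Op 9: remove (1,2)
Per-piece attacks for W:
W attacks (3,4): no

Answer: no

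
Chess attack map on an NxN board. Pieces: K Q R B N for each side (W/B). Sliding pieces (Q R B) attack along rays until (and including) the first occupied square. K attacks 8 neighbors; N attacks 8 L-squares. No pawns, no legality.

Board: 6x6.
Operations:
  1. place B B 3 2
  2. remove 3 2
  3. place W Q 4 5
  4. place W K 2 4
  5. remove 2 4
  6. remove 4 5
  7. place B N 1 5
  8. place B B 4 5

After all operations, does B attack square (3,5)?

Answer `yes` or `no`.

Op 1: place BB@(3,2)
Op 2: remove (3,2)
Op 3: place WQ@(4,5)
Op 4: place WK@(2,4)
Op 5: remove (2,4)
Op 6: remove (4,5)
Op 7: place BN@(1,5)
Op 8: place BB@(4,5)
Per-piece attacks for B:
  BN@(1,5): attacks (2,3) (3,4) (0,3)
  BB@(4,5): attacks (5,4) (3,4) (2,3) (1,2) (0,1)
B attacks (3,5): no

Answer: no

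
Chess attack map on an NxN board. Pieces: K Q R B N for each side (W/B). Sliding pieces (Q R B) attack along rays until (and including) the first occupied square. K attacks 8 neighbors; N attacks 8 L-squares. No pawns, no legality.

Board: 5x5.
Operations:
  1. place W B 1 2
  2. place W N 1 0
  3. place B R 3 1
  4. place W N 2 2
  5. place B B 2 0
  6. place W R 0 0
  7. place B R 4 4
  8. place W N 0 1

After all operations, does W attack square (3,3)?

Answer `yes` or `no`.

Answer: no

Derivation:
Op 1: place WB@(1,2)
Op 2: place WN@(1,0)
Op 3: place BR@(3,1)
Op 4: place WN@(2,2)
Op 5: place BB@(2,0)
Op 6: place WR@(0,0)
Op 7: place BR@(4,4)
Op 8: place WN@(0,1)
Per-piece attacks for W:
  WR@(0,0): attacks (0,1) (1,0) [ray(0,1) blocked at (0,1); ray(1,0) blocked at (1,0)]
  WN@(0,1): attacks (1,3) (2,2) (2,0)
  WN@(1,0): attacks (2,2) (3,1) (0,2)
  WB@(1,2): attacks (2,3) (3,4) (2,1) (3,0) (0,3) (0,1) [ray(-1,-1) blocked at (0,1)]
  WN@(2,2): attacks (3,4) (4,3) (1,4) (0,3) (3,0) (4,1) (1,0) (0,1)
W attacks (3,3): no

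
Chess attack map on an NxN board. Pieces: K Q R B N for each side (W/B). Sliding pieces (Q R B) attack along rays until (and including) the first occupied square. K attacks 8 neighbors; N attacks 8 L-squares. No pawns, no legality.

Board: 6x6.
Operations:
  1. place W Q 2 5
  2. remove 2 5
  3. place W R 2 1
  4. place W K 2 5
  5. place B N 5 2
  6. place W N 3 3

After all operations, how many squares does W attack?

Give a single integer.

Answer: 19

Derivation:
Op 1: place WQ@(2,5)
Op 2: remove (2,5)
Op 3: place WR@(2,1)
Op 4: place WK@(2,5)
Op 5: place BN@(5,2)
Op 6: place WN@(3,3)
Per-piece attacks for W:
  WR@(2,1): attacks (2,2) (2,3) (2,4) (2,5) (2,0) (3,1) (4,1) (5,1) (1,1) (0,1) [ray(0,1) blocked at (2,5)]
  WK@(2,5): attacks (2,4) (3,5) (1,5) (3,4) (1,4)
  WN@(3,3): attacks (4,5) (5,4) (2,5) (1,4) (4,1) (5,2) (2,1) (1,2)
Union (19 distinct): (0,1) (1,1) (1,2) (1,4) (1,5) (2,0) (2,1) (2,2) (2,3) (2,4) (2,5) (3,1) (3,4) (3,5) (4,1) (4,5) (5,1) (5,2) (5,4)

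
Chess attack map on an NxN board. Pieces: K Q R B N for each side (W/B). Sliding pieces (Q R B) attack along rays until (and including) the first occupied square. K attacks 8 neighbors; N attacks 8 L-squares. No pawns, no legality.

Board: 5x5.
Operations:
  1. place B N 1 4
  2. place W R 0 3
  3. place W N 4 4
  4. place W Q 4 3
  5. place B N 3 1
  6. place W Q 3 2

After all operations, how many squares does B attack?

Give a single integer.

Answer: 7

Derivation:
Op 1: place BN@(1,4)
Op 2: place WR@(0,3)
Op 3: place WN@(4,4)
Op 4: place WQ@(4,3)
Op 5: place BN@(3,1)
Op 6: place WQ@(3,2)
Per-piece attacks for B:
  BN@(1,4): attacks (2,2) (3,3) (0,2)
  BN@(3,1): attacks (4,3) (2,3) (1,2) (1,0)
Union (7 distinct): (0,2) (1,0) (1,2) (2,2) (2,3) (3,3) (4,3)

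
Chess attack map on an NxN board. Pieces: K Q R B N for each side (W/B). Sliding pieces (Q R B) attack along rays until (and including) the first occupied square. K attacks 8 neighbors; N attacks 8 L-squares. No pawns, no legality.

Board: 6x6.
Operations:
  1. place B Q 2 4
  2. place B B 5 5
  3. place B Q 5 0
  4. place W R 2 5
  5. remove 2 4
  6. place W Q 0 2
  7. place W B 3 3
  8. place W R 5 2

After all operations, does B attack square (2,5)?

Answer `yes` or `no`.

Answer: no

Derivation:
Op 1: place BQ@(2,4)
Op 2: place BB@(5,5)
Op 3: place BQ@(5,0)
Op 4: place WR@(2,5)
Op 5: remove (2,4)
Op 6: place WQ@(0,2)
Op 7: place WB@(3,3)
Op 8: place WR@(5,2)
Per-piece attacks for B:
  BQ@(5,0): attacks (5,1) (5,2) (4,0) (3,0) (2,0) (1,0) (0,0) (4,1) (3,2) (2,3) (1,4) (0,5) [ray(0,1) blocked at (5,2)]
  BB@(5,5): attacks (4,4) (3,3) [ray(-1,-1) blocked at (3,3)]
B attacks (2,5): no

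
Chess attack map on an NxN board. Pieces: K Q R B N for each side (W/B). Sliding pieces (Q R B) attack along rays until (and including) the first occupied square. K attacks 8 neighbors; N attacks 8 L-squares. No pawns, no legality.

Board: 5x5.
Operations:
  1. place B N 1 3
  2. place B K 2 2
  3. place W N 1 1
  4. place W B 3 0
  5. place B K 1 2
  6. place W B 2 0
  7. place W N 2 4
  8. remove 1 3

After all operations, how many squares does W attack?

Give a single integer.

Answer: 11

Derivation:
Op 1: place BN@(1,3)
Op 2: place BK@(2,2)
Op 3: place WN@(1,1)
Op 4: place WB@(3,0)
Op 5: place BK@(1,2)
Op 6: place WB@(2,0)
Op 7: place WN@(2,4)
Op 8: remove (1,3)
Per-piece attacks for W:
  WN@(1,1): attacks (2,3) (3,2) (0,3) (3,0)
  WB@(2,0): attacks (3,1) (4,2) (1,1) [ray(-1,1) blocked at (1,1)]
  WN@(2,4): attacks (3,2) (4,3) (1,2) (0,3)
  WB@(3,0): attacks (4,1) (2,1) (1,2) [ray(-1,1) blocked at (1,2)]
Union (11 distinct): (0,3) (1,1) (1,2) (2,1) (2,3) (3,0) (3,1) (3,2) (4,1) (4,2) (4,3)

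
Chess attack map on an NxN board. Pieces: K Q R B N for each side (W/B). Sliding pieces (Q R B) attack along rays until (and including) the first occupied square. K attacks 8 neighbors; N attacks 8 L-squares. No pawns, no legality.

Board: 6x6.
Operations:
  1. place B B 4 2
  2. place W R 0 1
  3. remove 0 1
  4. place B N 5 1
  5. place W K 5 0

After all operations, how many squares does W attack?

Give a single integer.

Answer: 3

Derivation:
Op 1: place BB@(4,2)
Op 2: place WR@(0,1)
Op 3: remove (0,1)
Op 4: place BN@(5,1)
Op 5: place WK@(5,0)
Per-piece attacks for W:
  WK@(5,0): attacks (5,1) (4,0) (4,1)
Union (3 distinct): (4,0) (4,1) (5,1)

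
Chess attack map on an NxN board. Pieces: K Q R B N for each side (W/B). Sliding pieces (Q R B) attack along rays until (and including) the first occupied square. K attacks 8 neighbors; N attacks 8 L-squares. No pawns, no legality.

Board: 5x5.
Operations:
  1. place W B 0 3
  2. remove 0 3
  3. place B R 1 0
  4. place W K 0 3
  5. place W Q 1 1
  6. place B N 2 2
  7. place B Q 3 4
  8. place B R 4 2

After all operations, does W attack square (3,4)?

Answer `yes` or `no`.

Answer: no

Derivation:
Op 1: place WB@(0,3)
Op 2: remove (0,3)
Op 3: place BR@(1,0)
Op 4: place WK@(0,3)
Op 5: place WQ@(1,1)
Op 6: place BN@(2,2)
Op 7: place BQ@(3,4)
Op 8: place BR@(4,2)
Per-piece attacks for W:
  WK@(0,3): attacks (0,4) (0,2) (1,3) (1,4) (1,2)
  WQ@(1,1): attacks (1,2) (1,3) (1,4) (1,0) (2,1) (3,1) (4,1) (0,1) (2,2) (2,0) (0,2) (0,0) [ray(0,-1) blocked at (1,0); ray(1,1) blocked at (2,2)]
W attacks (3,4): no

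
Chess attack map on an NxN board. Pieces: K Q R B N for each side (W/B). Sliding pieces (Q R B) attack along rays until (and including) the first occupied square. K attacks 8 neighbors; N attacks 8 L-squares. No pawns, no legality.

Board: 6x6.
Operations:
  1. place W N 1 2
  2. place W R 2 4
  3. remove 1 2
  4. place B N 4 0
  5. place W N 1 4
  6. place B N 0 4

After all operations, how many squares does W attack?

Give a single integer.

Answer: 12

Derivation:
Op 1: place WN@(1,2)
Op 2: place WR@(2,4)
Op 3: remove (1,2)
Op 4: place BN@(4,0)
Op 5: place WN@(1,4)
Op 6: place BN@(0,4)
Per-piece attacks for W:
  WN@(1,4): attacks (3,5) (2,2) (3,3) (0,2)
  WR@(2,4): attacks (2,5) (2,3) (2,2) (2,1) (2,0) (3,4) (4,4) (5,4) (1,4) [ray(-1,0) blocked at (1,4)]
Union (12 distinct): (0,2) (1,4) (2,0) (2,1) (2,2) (2,3) (2,5) (3,3) (3,4) (3,5) (4,4) (5,4)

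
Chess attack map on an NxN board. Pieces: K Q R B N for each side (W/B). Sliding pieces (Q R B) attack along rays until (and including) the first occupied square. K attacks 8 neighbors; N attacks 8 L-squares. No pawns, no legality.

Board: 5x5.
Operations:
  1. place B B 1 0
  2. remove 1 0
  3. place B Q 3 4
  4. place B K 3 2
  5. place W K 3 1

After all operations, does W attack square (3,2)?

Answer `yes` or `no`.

Op 1: place BB@(1,0)
Op 2: remove (1,0)
Op 3: place BQ@(3,4)
Op 4: place BK@(3,2)
Op 5: place WK@(3,1)
Per-piece attacks for W:
  WK@(3,1): attacks (3,2) (3,0) (4,1) (2,1) (4,2) (4,0) (2,2) (2,0)
W attacks (3,2): yes

Answer: yes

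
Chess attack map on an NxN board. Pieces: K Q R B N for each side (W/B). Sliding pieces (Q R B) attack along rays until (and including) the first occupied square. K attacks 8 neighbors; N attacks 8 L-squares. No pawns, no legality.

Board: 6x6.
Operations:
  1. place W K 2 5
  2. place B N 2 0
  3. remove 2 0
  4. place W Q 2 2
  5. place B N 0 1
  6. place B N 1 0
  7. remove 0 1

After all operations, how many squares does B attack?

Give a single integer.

Answer: 3

Derivation:
Op 1: place WK@(2,5)
Op 2: place BN@(2,0)
Op 3: remove (2,0)
Op 4: place WQ@(2,2)
Op 5: place BN@(0,1)
Op 6: place BN@(1,0)
Op 7: remove (0,1)
Per-piece attacks for B:
  BN@(1,0): attacks (2,2) (3,1) (0,2)
Union (3 distinct): (0,2) (2,2) (3,1)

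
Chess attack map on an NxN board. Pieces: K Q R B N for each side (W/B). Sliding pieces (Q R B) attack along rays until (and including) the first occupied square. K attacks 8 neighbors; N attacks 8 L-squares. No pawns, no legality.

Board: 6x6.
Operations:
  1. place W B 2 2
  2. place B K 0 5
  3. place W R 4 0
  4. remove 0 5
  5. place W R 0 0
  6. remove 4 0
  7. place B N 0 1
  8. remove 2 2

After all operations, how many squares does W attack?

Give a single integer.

Answer: 6

Derivation:
Op 1: place WB@(2,2)
Op 2: place BK@(0,5)
Op 3: place WR@(4,0)
Op 4: remove (0,5)
Op 5: place WR@(0,0)
Op 6: remove (4,0)
Op 7: place BN@(0,1)
Op 8: remove (2,2)
Per-piece attacks for W:
  WR@(0,0): attacks (0,1) (1,0) (2,0) (3,0) (4,0) (5,0) [ray(0,1) blocked at (0,1)]
Union (6 distinct): (0,1) (1,0) (2,0) (3,0) (4,0) (5,0)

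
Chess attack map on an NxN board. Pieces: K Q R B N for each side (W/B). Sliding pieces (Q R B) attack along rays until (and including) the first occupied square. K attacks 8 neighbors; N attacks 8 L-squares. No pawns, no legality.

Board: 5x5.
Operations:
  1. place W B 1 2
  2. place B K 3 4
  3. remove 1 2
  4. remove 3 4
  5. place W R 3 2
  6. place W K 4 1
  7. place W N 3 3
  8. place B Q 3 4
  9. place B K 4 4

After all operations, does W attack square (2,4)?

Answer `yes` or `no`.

Op 1: place WB@(1,2)
Op 2: place BK@(3,4)
Op 3: remove (1,2)
Op 4: remove (3,4)
Op 5: place WR@(3,2)
Op 6: place WK@(4,1)
Op 7: place WN@(3,3)
Op 8: place BQ@(3,4)
Op 9: place BK@(4,4)
Per-piece attacks for W:
  WR@(3,2): attacks (3,3) (3,1) (3,0) (4,2) (2,2) (1,2) (0,2) [ray(0,1) blocked at (3,3)]
  WN@(3,3): attacks (1,4) (4,1) (2,1) (1,2)
  WK@(4,1): attacks (4,2) (4,0) (3,1) (3,2) (3,0)
W attacks (2,4): no

Answer: no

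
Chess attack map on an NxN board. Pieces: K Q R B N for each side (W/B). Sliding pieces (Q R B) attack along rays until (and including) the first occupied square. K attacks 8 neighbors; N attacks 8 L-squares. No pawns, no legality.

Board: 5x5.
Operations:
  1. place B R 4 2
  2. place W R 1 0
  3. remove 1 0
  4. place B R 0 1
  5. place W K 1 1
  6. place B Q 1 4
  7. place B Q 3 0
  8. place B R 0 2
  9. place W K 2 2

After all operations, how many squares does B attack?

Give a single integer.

Op 1: place BR@(4,2)
Op 2: place WR@(1,0)
Op 3: remove (1,0)
Op 4: place BR@(0,1)
Op 5: place WK@(1,1)
Op 6: place BQ@(1,4)
Op 7: place BQ@(3,0)
Op 8: place BR@(0,2)
Op 9: place WK@(2,2)
Per-piece attacks for B:
  BR@(0,1): attacks (0,2) (0,0) (1,1) [ray(0,1) blocked at (0,2); ray(1,0) blocked at (1,1)]
  BR@(0,2): attacks (0,3) (0,4) (0,1) (1,2) (2,2) [ray(0,-1) blocked at (0,1); ray(1,0) blocked at (2,2)]
  BQ@(1,4): attacks (1,3) (1,2) (1,1) (2,4) (3,4) (4,4) (0,4) (2,3) (3,2) (4,1) (0,3) [ray(0,-1) blocked at (1,1)]
  BQ@(3,0): attacks (3,1) (3,2) (3,3) (3,4) (4,0) (2,0) (1,0) (0,0) (4,1) (2,1) (1,2) (0,3)
  BR@(4,2): attacks (4,3) (4,4) (4,1) (4,0) (3,2) (2,2) [ray(-1,0) blocked at (2,2)]
Union (22 distinct): (0,0) (0,1) (0,2) (0,3) (0,4) (1,0) (1,1) (1,2) (1,3) (2,0) (2,1) (2,2) (2,3) (2,4) (3,1) (3,2) (3,3) (3,4) (4,0) (4,1) (4,3) (4,4)

Answer: 22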